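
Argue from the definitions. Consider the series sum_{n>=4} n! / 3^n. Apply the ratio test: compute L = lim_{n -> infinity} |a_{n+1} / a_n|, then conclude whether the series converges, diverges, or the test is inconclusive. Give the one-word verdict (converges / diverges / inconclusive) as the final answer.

Let a_n denote the general term. Form the ratio a_{n+1}/a_n and simplify:
a_{n+1}/a_n = n/3 + 1/3
Take the limit as n -> infinity: L = infinity.
Since L = infinity > 1 (or L = infinity), the ratio test implies the series diverges.

diverges


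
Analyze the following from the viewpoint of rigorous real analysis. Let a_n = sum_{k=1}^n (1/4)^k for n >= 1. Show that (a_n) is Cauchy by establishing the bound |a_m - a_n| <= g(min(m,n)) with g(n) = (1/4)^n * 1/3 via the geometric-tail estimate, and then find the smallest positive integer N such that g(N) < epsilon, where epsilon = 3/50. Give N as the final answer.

For m > n >= 1: |a_m - a_n| = sum_{k=n+1}^m (1/4)^k < sum_{k=n+1}^infinity (1/4)^k = (1/4)^(n+1) / (1 - 1/4) = (1/4)^n * (1/4) * (4/3) = (1/4)^n * 1/3.
So g(n) = (1/4)^n / 3. Since g(n) -> 0, (a_n) is Cauchy.
Now solve g(N) < 3/50: (1/4)^N / 3 < 3/50 <=> 4^N > 1 / (3 * 3/50) = 50/9.
Check powers of 4: 4^1 = 4 <= 50/9, 4^2 = 16 > 50/9.
So the smallest such N is 2. Check: g(2) = 1/(3 * 16) = 1/48 < 3/50.

2


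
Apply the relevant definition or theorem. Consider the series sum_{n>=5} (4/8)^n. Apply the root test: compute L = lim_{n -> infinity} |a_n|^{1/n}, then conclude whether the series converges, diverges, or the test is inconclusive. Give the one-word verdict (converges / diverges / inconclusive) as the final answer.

Let a_n denote the general term. Form |a_n|^(1/n) and simplify:
|a_n|^(1/n) = 1/2
Take the limit as n -> infinity: L = 1/2.
Since L = 1/2 < 1, the root test implies convergence.

converges


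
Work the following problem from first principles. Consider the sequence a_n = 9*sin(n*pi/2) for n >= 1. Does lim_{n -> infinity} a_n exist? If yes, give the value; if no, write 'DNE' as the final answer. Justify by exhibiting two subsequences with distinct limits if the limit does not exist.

Examine the behaviour of a_n along subsequences.
a_{4k+1} = 9*sin(pi/2 + 2k*pi) = 9 -> 9. a_{4k+3} = 9*sin(3pi/2 + 2k*pi) = -9 -> -9.
Since these two subsequential limits are 9 and -9, distinct, the full sequence cannot converge (a convergent sequence has all subsequences tending to the same limit). So lim a_n does not exist.

DNE


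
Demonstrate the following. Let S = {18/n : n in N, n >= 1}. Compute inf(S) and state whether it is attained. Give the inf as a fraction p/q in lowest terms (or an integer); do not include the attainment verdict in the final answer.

Analysis:
- Values: 18, 9, 6, 9/2, ... strictly decreasing.
- The maximum is 18 (n=1); sup = 18 (attained).
- The set is bounded below by 0; 18/n -> 0 so 0 is the greatest lower bound.
- 0 is not in the set, so inf = 0 is not attained.
Conclusion: inf(S) = 0, not attained in S.

0


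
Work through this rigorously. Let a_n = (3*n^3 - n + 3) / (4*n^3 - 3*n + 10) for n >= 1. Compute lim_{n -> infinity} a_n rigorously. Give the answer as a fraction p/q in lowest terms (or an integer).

Divide numerator and denominator by n^3, the highest power:
numerator / n^3 = 3 - 1/n^2 + 3/n^3
denominator / n^3 = 4 - 3/n^2 + 10/n^3
As n -> infinity, all terms of the form c/n^k (k >= 1) tend to 0.
So numerator / n^3 -> 3 and denominator / n^3 -> 4.
Therefore lim a_n = 3/4.

3/4


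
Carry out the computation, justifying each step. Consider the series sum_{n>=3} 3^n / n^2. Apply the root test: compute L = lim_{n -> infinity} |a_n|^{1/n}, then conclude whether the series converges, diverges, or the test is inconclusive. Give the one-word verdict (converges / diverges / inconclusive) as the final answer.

Let a_n denote the general term. Form |a_n|^(1/n) and simplify:
|a_n|^(1/n) = 3/n^(2/n)
Take the limit as n -> infinity: L = 3.
Since L = 3 > 1, the root test implies divergence.

diverges


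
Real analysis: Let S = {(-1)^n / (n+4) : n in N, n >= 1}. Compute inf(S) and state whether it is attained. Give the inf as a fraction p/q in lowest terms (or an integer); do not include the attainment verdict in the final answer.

Analysis:
- Values: -1/5, 1/6, -1/7, 1/8, -1/9, ...
- Positive terms (even n): 1/(2+4), 1/(4+4), ... decreasing -> max = 1/6 (n=2).
- Negative terms (odd n): -1/(1+4), -1/(3+4), ... increasing -> min = -1/5 (n=1).
- So sup = 1/6 (attained at n=2); inf = -1/5 (attained at n=1).
Conclusion: inf(S) = -1/5, attained in S.

-1/5


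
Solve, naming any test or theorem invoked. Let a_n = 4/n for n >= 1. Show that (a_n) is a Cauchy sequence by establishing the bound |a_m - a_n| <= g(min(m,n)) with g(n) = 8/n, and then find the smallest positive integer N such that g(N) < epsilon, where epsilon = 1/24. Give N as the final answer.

For any m, n >= 1, by the triangle inequality:
|a_m - a_n| = |4/m - 4/n| <= 4*1/m + 4*1/n <= 8/min(m,n).
So g(n) = 8/n bounds the Cauchy difference. Since g(n) -> 0, (a_n) is Cauchy.
Now solve g(N) < 1/24: 8/N < 1/24 <=> N > 8 / (1/24) = 192.
The smallest integer strictly greater than 192 is N = 193.
Check: g(193) = 8/193 = 8/193 < 1/24; g(192) = 1/24 >= 1/24. So N = 193.

193


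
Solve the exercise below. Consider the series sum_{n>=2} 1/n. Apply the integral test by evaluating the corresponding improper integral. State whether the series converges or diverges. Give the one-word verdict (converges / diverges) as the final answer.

Let f(x) = 1/x. Then f is positive, continuous, and decreasing on [2, infinity), so the integral test applies.
Compute the improper integral int_{2}^infinity f(x) dx:
  antiderivative F(x) = log(x).
  As x -> infinity, log(x) -> infinity.
  So int = infinity - log(2) = infinity. By the integral test, the series diverges.

diverges


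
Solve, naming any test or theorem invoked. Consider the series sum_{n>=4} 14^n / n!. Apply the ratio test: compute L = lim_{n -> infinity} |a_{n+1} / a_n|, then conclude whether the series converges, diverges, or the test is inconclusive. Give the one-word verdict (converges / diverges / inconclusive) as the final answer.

Let a_n denote the general term. Form the ratio a_{n+1}/a_n and simplify:
a_{n+1}/a_n = 14/(n + 1)
Take the limit as n -> infinity: L = 0.
Since L = 0 < 1, the ratio test implies the series converges.

converges


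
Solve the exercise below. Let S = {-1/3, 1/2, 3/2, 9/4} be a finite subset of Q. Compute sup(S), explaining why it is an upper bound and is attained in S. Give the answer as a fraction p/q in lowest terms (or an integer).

S is finite, so sup(S) = max(S).
Sorted decreasing:
9/4, 3/2, 1/2, -1/3
The extremum is 9/4.
For every x in S, x <= 9/4. And 9/4 is in S, so it is attained.
Therefore sup(S) = 9/4.

9/4


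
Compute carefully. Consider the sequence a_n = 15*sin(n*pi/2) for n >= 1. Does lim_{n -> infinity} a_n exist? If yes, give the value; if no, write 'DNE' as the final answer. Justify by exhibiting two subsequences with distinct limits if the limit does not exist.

Examine the behaviour of a_n along subsequences.
a_{4k+1} = 15*sin(pi/2 + 2k*pi) = 15 -> 15. a_{4k+3} = 15*sin(3pi/2 + 2k*pi) = -15 -> -15.
Since these two subsequential limits are 15 and -15, distinct, the full sequence cannot converge (a convergent sequence has all subsequences tending to the same limit). So lim a_n does not exist.

DNE


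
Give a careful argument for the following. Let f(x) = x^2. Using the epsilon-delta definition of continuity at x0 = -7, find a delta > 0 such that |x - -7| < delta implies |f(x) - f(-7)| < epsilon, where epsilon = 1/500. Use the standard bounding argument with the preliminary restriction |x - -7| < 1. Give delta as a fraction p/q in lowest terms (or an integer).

Factor: |x^2 - (-7)^2| = |x - -7| * |x + -7|.
Impose |x - -7| < 1 first. Then |x + -7| = |(x - -7) + 2*(-7)| <= |x - -7| + 2*|-7| < 1 + 14 = 15.
So |x^2 - (-7)^2| < delta * 15.
We need delta * 15 <= 1/500, i.e. delta <= 1/500/15 = 1/7500.
Since 1/7500 < 1, this is tighter than 1; take delta = 1/7500.
So delta = 1/7500 works.

1/7500


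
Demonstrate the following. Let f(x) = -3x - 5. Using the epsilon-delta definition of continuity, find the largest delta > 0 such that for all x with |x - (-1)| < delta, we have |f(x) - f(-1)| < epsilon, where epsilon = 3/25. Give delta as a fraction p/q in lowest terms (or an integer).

We compute f(-1) = -3*(-1) - 5 = -2.
|f(x) - f(-1)| = |-3x - 5 - (-2)| = |-3(x - (-1))| = 3|x - (-1)|.
We need 3|x - (-1)| < 3/25, i.e. |x - (-1)| < 3/25 / 3 = 1/25.
So any delta <= 1/25 works. Conversely, if delta > 1/25, then x = -1 + 1/25 satisfies |x - (-1)| = 1/25 < delta but |f(x) - f(-1)| = 3 * 1/25 = 3/25, which is not < 3/25; so no larger delta works.
Hence the largest such delta is 1/25.

1/25


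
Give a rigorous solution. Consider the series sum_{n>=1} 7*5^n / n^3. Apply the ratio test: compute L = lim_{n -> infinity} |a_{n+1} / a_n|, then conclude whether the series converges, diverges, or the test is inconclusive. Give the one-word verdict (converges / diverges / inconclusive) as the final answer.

Let a_n denote the general term. Form the ratio a_{n+1}/a_n and simplify:
a_{n+1}/a_n = 5*n^3/(n + 1)^3
Take the limit as n -> infinity: L = 5.
Since L = 5 > 1 (or L = infinity), the ratio test implies the series diverges.

diverges


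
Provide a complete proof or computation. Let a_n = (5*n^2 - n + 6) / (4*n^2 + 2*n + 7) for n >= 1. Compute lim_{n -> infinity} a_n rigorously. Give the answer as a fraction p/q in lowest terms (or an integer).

Divide numerator and denominator by n^2, the highest power:
numerator / n^2 = 5 - 1/n + 6/n^2
denominator / n^2 = 4 + 2/n + 7/n^2
As n -> infinity, all terms of the form c/n^k (k >= 1) tend to 0.
So numerator / n^2 -> 5 and denominator / n^2 -> 4.
Therefore lim a_n = 5/4.

5/4


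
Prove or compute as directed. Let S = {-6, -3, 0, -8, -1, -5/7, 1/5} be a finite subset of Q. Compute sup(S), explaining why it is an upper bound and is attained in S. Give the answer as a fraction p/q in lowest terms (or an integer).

S is finite, so sup(S) = max(S).
Sorted decreasing:
1/5, 0, -5/7, -1, -3, -6, -8
The extremum is 1/5.
For every x in S, x <= 1/5. And 1/5 is in S, so it is attained.
Therefore sup(S) = 1/5.

1/5


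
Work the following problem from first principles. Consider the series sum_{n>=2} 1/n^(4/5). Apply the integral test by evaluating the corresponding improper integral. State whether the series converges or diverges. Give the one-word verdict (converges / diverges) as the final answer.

Let f(x) = x^(-4/5). Then f is positive, continuous, and decreasing on [2, infinity), so the integral test applies.
Compute the improper integral int_{2}^infinity f(x) dx:
  antiderivative F(x) = 5*x^(1/5).
  As x -> infinity, F(x) -> infinity (since p = 4/5 < 1).
  So the integral diverges. By the integral test, the series diverges.

diverges


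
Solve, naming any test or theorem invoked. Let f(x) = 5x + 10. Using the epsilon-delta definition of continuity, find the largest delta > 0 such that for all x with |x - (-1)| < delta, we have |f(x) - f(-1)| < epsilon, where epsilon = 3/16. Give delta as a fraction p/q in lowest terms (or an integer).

We compute f(-1) = 5*(-1) + 10 = 5.
|f(x) - f(-1)| = |5x + 10 - (5)| = |5(x - (-1))| = 5|x - (-1)|.
We need 5|x - (-1)| < 3/16, i.e. |x - (-1)| < 3/16 / 5 = 3/80.
So any delta <= 3/80 works. Conversely, if delta > 3/80, then x = -1 + 3/80 satisfies |x - (-1)| = 3/80 < delta but |f(x) - f(-1)| = 5 * 3/80 = 3/16, which is not < 3/16; so no larger delta works.
Hence the largest such delta is 3/80.

3/80


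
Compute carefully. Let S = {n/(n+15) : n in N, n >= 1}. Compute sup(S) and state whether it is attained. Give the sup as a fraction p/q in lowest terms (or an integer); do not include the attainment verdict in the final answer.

Analysis:
- Values: 1/16, 2/17, 1/6, 4/19, ... strictly increasing.
- Minimum is 1/16 (n=1); inf = 1/16 (attained).
- n/(n+15) = 1 - 15/(n+15) -> 1 from below as n -> infinity, and never equals 1.
- So sup = 1 (not attained).
Conclusion: sup(S) = 1, not attained in S.

1


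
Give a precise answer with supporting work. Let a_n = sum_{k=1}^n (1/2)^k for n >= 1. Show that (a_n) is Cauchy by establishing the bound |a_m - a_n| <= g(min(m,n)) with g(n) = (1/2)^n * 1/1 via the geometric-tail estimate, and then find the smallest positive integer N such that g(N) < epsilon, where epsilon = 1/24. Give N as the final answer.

For m > n >= 1: |a_m - a_n| = sum_{k=n+1}^m (1/2)^k < sum_{k=n+1}^infinity (1/2)^k = (1/2)^(n+1) / (1 - 1/2) = (1/2)^n * (1/2) * (2/1) = (1/2)^n * 1/1.
So g(n) = (1/2)^n / 1. Since g(n) -> 0, (a_n) is Cauchy.
Now solve g(N) < 1/24: (1/2)^N / 1 < 1/24 <=> 2^N > 1 / (1 * 1/24) = 24.
Check powers of 2: 2^4 = 16 <= 24, 2^5 = 32 > 24.
So the smallest such N is 5. Check: g(5) = 1/(1 * 32) = 1/32 < 1/24.

5


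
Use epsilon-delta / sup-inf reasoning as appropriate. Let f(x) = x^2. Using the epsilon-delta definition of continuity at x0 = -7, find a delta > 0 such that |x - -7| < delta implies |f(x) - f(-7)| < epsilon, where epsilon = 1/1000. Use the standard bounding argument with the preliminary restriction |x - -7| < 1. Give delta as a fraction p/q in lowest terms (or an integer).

Factor: |x^2 - (-7)^2| = |x - -7| * |x + -7|.
Impose |x - -7| < 1 first. Then |x + -7| = |(x - -7) + 2*(-7)| <= |x - -7| + 2*|-7| < 1 + 14 = 15.
So |x^2 - (-7)^2| < delta * 15.
We need delta * 15 <= 1/1000, i.e. delta <= 1/1000/15 = 1/15000.
Since 1/15000 < 1, this is tighter than 1; take delta = 1/15000.
So delta = 1/15000 works.

1/15000


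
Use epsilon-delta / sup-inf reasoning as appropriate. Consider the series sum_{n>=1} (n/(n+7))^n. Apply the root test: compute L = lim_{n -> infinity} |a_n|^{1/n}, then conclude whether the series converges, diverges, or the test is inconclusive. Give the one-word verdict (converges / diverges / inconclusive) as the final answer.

Let a_n denote the general term. Form |a_n|^(1/n) and simplify:
|a_n|^(1/n) = n/(n + 7)
Take the limit as n -> infinity: L = 1.
Since L = 1, the root test is inconclusive. (In fact a_n = (n/(n+7))^n -> e^(-7) != 0, so the nth-term test shows divergence; but the root test itself gives no conclusion.)

inconclusive


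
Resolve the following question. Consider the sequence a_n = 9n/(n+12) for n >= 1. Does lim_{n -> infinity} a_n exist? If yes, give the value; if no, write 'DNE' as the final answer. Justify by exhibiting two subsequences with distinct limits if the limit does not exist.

Examine the behaviour of a_n along subsequences.
Even-n subsequence a_{2k} = 9(2k)/(2k+12) -> 9. Odd-n subsequence a_{2k+1} = 9(2k+1)/(2k+13) -> 9. Both tend to 9, which suggests the limit is 9; verify directly.
|a_n - 9| = |9n - 9(n+12)| / (n+12) = 108/(n+12) < 108/n for every n >= 1.
Given epsilon > 0, choose a positive integer N > 108/epsilon. Then for all n >= N, |a_n - 9| < 108/n <= 108/N < epsilon.
So by the definition of the limit, lim a_n exists and equals 9.

9


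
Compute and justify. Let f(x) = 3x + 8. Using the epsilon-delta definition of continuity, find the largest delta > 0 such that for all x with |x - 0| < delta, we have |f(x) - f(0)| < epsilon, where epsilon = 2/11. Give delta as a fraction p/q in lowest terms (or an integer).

We compute f(0) = 3*(0) + 8 = 8.
|f(x) - f(0)| = |3x + 8 - (8)| = |3(x - 0)| = 3|x - 0|.
We need 3|x - 0| < 2/11, i.e. |x - 0| < 2/11 / 3 = 2/33.
So any delta <= 2/33 works. Conversely, if delta > 2/33, then x = 0 + 2/33 satisfies |x - 0| = 2/33 < delta but |f(x) - f(0)| = 3 * 2/33 = 2/11, which is not < 2/11; so no larger delta works.
Hence the largest such delta is 2/33.

2/33


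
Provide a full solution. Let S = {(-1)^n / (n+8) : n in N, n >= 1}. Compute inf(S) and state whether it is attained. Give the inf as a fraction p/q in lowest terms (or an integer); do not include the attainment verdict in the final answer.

Analysis:
- Values: -1/9, 1/10, -1/11, 1/12, -1/13, ...
- Positive terms (even n): 1/(2+8), 1/(4+8), ... decreasing -> max = 1/10 (n=2).
- Negative terms (odd n): -1/(1+8), -1/(3+8), ... increasing -> min = -1/9 (n=1).
- So sup = 1/10 (attained at n=2); inf = -1/9 (attained at n=1).
Conclusion: inf(S) = -1/9, attained in S.

-1/9


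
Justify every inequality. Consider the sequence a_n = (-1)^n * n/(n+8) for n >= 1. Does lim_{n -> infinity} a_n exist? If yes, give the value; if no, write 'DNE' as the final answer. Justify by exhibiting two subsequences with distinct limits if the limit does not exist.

Examine the behaviour of a_n along subsequences.
a_{2k} = 2k/(2k+8) -> 1. a_{2k+1} = -(2k+1)/(2k+9) -> -1.
Since these two subsequential limits are 1 and -1, distinct, the full sequence cannot converge (a convergent sequence has all subsequences tending to the same limit). So lim a_n does not exist.

DNE


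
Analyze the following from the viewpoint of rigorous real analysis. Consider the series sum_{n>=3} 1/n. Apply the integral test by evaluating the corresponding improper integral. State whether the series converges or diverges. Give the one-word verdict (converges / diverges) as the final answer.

Let f(x) = 1/x. Then f is positive, continuous, and decreasing on [3, infinity), so the integral test applies.
Compute the improper integral int_{3}^infinity f(x) dx:
  antiderivative F(x) = log(x).
  As x -> infinity, log(x) -> infinity.
  So int = infinity - log(3) = infinity. By the integral test, the series diverges.

diverges


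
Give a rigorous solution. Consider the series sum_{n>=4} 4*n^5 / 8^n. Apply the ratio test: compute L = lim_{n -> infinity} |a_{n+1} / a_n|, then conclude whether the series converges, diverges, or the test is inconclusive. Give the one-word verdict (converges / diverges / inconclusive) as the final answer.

Let a_n denote the general term. Form the ratio a_{n+1}/a_n and simplify:
a_{n+1}/a_n = (n + 1)^5/(8*n^5)
Take the limit as n -> infinity: L = 1/8.
Since L = 1/8 < 1, the ratio test implies the series converges.

converges


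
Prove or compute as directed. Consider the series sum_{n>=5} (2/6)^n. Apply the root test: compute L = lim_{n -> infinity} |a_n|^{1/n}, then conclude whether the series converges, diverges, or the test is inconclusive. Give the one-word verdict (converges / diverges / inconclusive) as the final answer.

Let a_n denote the general term. Form |a_n|^(1/n) and simplify:
|a_n|^(1/n) = 1/3
Take the limit as n -> infinity: L = 1/3.
Since L = 1/3 < 1, the root test implies convergence.

converges


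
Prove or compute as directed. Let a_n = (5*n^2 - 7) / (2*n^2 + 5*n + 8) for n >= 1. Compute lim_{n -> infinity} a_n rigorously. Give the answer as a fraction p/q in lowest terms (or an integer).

Divide numerator and denominator by n^2, the highest power:
numerator / n^2 = 5 - 7/n^2
denominator / n^2 = 2 + 5/n + 8/n^2
As n -> infinity, all terms of the form c/n^k (k >= 1) tend to 0.
So numerator / n^2 -> 5 and denominator / n^2 -> 2.
Therefore lim a_n = 5/2.

5/2


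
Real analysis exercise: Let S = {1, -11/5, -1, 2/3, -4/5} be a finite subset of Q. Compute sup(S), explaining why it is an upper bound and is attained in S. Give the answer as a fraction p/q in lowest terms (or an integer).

S is finite, so sup(S) = max(S).
Sorted decreasing:
1, 2/3, -4/5, -1, -11/5
The extremum is 1.
For every x in S, x <= 1. And 1 is in S, so it is attained.
Therefore sup(S) = 1.

1


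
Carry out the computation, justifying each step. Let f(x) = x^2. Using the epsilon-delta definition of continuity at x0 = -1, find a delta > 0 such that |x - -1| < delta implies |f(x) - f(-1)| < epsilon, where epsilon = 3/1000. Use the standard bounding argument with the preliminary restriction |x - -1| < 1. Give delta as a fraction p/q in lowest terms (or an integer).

Factor: |x^2 - (-1)^2| = |x - -1| * |x + -1|.
Impose |x - -1| < 1 first. Then |x + -1| = |(x - -1) + 2*(-1)| <= |x - -1| + 2*|-1| < 1 + 2 = 3.
So |x^2 - (-1)^2| < delta * 3.
We need delta * 3 <= 3/1000, i.e. delta <= 3/1000/3 = 1/1000.
Since 1/1000 < 1, this is tighter than 1; take delta = 1/1000.
So delta = 1/1000 works.

1/1000


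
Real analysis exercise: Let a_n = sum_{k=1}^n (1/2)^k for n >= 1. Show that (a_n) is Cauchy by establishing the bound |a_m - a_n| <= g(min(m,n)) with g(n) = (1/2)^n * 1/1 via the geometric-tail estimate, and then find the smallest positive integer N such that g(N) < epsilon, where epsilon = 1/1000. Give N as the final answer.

For m > n >= 1: |a_m - a_n| = sum_{k=n+1}^m (1/2)^k < sum_{k=n+1}^infinity (1/2)^k = (1/2)^(n+1) / (1 - 1/2) = (1/2)^n * (1/2) * (2/1) = (1/2)^n * 1/1.
So g(n) = (1/2)^n / 1. Since g(n) -> 0, (a_n) is Cauchy.
Now solve g(N) < 1/1000: (1/2)^N / 1 < 1/1000 <=> 2^N > 1 / (1 * 1/1000) = 1000.
Check powers of 2: 2^9 = 512 <= 1000, 2^10 = 1024 > 1000.
So the smallest such N is 10. Check: g(10) = 1/(1 * 1024) = 1/1024 < 1/1000.

10


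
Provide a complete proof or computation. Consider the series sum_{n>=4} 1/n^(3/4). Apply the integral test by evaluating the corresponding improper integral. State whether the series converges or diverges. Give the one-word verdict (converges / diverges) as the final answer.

Let f(x) = x^(-3/4). Then f is positive, continuous, and decreasing on [4, infinity), so the integral test applies.
Compute the improper integral int_{4}^infinity f(x) dx:
  antiderivative F(x) = 4*x^(1/4).
  As x -> infinity, F(x) -> infinity (since p = 3/4 < 1).
  So the integral diverges. By the integral test, the series diverges.

diverges


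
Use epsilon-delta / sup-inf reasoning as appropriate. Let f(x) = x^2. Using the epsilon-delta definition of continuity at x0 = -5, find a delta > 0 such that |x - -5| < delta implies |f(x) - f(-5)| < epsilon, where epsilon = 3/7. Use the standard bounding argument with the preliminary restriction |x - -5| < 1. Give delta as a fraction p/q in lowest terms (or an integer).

Factor: |x^2 - (-5)^2| = |x - -5| * |x + -5|.
Impose |x - -5| < 1 first. Then |x + -5| = |(x - -5) + 2*(-5)| <= |x - -5| + 2*|-5| < 1 + 10 = 11.
So |x^2 - (-5)^2| < delta * 11.
We need delta * 11 <= 3/7, i.e. delta <= 3/7/11 = 3/77.
Since 3/77 < 1, this is tighter than 1; take delta = 3/77.
So delta = 3/77 works.

3/77


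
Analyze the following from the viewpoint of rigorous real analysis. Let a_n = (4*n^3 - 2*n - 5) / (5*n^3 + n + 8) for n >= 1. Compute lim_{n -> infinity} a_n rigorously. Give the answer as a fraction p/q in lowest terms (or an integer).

Divide numerator and denominator by n^3, the highest power:
numerator / n^3 = 4 - 2/n^2 - 5/n^3
denominator / n^3 = 5 + n^(-2) + 8/n^3
As n -> infinity, all terms of the form c/n^k (k >= 1) tend to 0.
So numerator / n^3 -> 4 and denominator / n^3 -> 5.
Therefore lim a_n = 4/5.

4/5


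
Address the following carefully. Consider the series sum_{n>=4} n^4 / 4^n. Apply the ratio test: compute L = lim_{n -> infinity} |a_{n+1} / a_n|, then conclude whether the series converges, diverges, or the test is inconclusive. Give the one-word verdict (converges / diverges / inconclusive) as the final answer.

Let a_n denote the general term. Form the ratio a_{n+1}/a_n and simplify:
a_{n+1}/a_n = (n + 1)^4/(4*n^4)
Take the limit as n -> infinity: L = 1/4.
Since L = 1/4 < 1, the ratio test implies the series converges.

converges


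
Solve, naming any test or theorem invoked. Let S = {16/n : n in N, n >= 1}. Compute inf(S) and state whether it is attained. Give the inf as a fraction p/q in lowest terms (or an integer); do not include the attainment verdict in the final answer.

Analysis:
- Values: 16, 8, 16/3, 4, ... strictly decreasing.
- The maximum is 16 (n=1); sup = 16 (attained).
- The set is bounded below by 0; 16/n -> 0 so 0 is the greatest lower bound.
- 0 is not in the set, so inf = 0 is not attained.
Conclusion: inf(S) = 0, not attained in S.

0


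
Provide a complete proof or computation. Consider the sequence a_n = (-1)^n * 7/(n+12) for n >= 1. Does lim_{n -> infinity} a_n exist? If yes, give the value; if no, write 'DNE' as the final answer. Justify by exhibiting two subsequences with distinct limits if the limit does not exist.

Examine the behaviour of a_n along subsequences.
Even-n subsequence a_{2k} = 7/(2k+12) -> 0. Odd-n subsequence a_{2k+1} = -7/(2k+13) -> 0. Both tend to 0, which suggests the limit is 0; verify directly.
|a_n - 0| = 7/(n+12) < 7/n for every n >= 1.
Given epsilon > 0, choose a positive integer N > 7/epsilon. Then for all n >= N, |a_n| < 7/n <= 7/N < epsilon.
So by the definition of the limit, lim a_n exists and equals 0.

0


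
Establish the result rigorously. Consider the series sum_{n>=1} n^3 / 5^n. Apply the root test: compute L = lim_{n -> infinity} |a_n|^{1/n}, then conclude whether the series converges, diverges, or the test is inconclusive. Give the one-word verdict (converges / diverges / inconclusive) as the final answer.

Let a_n denote the general term. Form |a_n|^(1/n) and simplify:
|a_n|^(1/n) = n^(3/n)/5
Take the limit as n -> infinity: L = 1/5.
Since L = 1/5 < 1, the root test implies convergence.

converges


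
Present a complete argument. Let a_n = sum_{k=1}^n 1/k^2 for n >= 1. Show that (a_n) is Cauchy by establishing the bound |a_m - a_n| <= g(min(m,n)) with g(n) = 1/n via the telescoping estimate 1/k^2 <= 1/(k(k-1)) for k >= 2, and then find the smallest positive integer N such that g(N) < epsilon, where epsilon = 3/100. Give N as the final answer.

For m > n >= 1: |a_m - a_n| = sum_{k=n+1}^m 1/k^2.
Use 1/k^2 <= 1/(k(k-1)) = 1/(k-1) - 1/k for k >= 2:
sum_{k=n+1}^m 1/k^2 <= sum_{k=n+1}^m (1/(k-1) - 1/k) = 1/n - 1/m <= 1/n.
By symmetry the same bound holds with n,m swapped, so |a_m - a_n| <= 1/min(m,n) = g(min(m,n)). Since g(n) -> 0, (a_n) is Cauchy.
Now solve g(N) < 3/100: 1/N < 3/100 <=> N > 1/(3/100) = 100/3.
The smallest integer strictly greater than 100/3 is N = 34.
Check: g(34) = 1/34 < 3/100; g(33) = 1/33 >= 3/100. So N = 34.

34


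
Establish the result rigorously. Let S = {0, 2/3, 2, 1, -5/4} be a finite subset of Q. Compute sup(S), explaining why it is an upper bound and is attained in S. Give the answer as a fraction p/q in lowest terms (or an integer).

S is finite, so sup(S) = max(S).
Sorted decreasing:
2, 1, 2/3, 0, -5/4
The extremum is 2.
For every x in S, x <= 2. And 2 is in S, so it is attained.
Therefore sup(S) = 2.

2


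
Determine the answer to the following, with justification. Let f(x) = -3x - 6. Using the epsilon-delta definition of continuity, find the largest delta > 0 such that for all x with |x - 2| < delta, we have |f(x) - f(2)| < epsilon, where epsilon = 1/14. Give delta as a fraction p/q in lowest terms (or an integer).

We compute f(2) = -3*(2) - 6 = -12.
|f(x) - f(2)| = |-3x - 6 - (-12)| = |-3(x - 2)| = 3|x - 2|.
We need 3|x - 2| < 1/14, i.e. |x - 2| < 1/14 / 3 = 1/42.
So any delta <= 1/42 works. Conversely, if delta > 1/42, then x = 2 + 1/42 satisfies |x - 2| = 1/42 < delta but |f(x) - f(2)| = 3 * 1/42 = 1/14, which is not < 1/14; so no larger delta works.
Hence the largest such delta is 1/42.

1/42


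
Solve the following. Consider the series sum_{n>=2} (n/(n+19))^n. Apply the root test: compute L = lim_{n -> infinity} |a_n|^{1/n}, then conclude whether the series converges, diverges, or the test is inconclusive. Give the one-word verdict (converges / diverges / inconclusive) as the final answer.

Let a_n denote the general term. Form |a_n|^(1/n) and simplify:
|a_n|^(1/n) = n/(n + 19)
Take the limit as n -> infinity: L = 1.
Since L = 1, the root test is inconclusive. (In fact a_n = (n/(n+19))^n -> e^(-19) != 0, so the nth-term test shows divergence; but the root test itself gives no conclusion.)

inconclusive


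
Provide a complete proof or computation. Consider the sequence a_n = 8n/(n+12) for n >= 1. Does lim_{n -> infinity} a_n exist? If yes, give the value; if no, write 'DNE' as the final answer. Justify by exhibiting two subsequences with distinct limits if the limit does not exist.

Examine the behaviour of a_n along subsequences.
Even-n subsequence a_{2k} = 8(2k)/(2k+12) -> 8. Odd-n subsequence a_{2k+1} = 8(2k+1)/(2k+13) -> 8. Both tend to 8, which suggests the limit is 8; verify directly.
|a_n - 8| = |8n - 8(n+12)| / (n+12) = 96/(n+12) < 96/n for every n >= 1.
Given epsilon > 0, choose a positive integer N > 96/epsilon. Then for all n >= N, |a_n - 8| < 96/n <= 96/N < epsilon.
So by the definition of the limit, lim a_n exists and equals 8.

8


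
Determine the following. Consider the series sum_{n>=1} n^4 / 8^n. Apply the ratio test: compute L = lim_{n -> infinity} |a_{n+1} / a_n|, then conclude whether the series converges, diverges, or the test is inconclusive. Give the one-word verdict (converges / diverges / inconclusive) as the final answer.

Let a_n denote the general term. Form the ratio a_{n+1}/a_n and simplify:
a_{n+1}/a_n = (n + 1)^4/(8*n^4)
Take the limit as n -> infinity: L = 1/8.
Since L = 1/8 < 1, the ratio test implies the series converges.

converges


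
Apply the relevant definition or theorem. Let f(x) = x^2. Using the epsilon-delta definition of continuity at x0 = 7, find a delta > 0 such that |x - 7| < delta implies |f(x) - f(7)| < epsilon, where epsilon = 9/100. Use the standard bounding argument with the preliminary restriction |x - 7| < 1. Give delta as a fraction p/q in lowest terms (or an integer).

Factor: |x^2 - (7)^2| = |x - 7| * |x + 7|.
Impose |x - 7| < 1 first. Then |x + 7| = |(x - 7) + 2*(7)| <= |x - 7| + 2*|7| < 1 + 14 = 15.
So |x^2 - (7)^2| < delta * 15.
We need delta * 15 <= 9/100, i.e. delta <= 9/100/15 = 3/500.
Since 3/500 < 1, this is tighter than 1; take delta = 3/500.
So delta = 3/500 works.

3/500


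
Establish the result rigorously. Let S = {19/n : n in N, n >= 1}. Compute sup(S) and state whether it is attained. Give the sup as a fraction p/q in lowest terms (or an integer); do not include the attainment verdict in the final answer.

Analysis:
- Values: 19, 19/2, 19/3, 19/4, ... strictly decreasing.
- The maximum is 19 (n=1); sup = 19 (attained).
- The set is bounded below by 0; 19/n -> 0 so 0 is the greatest lower bound.
- 0 is not in the set, so inf = 0 is not attained.
Conclusion: sup(S) = 19, attained in S.

19


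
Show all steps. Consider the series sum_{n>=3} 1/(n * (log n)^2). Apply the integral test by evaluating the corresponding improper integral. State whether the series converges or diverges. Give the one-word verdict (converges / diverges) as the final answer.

Let f(x) = 1/(x*log(x)^2). Then f is positive, continuous, and decreasing on [3, infinity), so the integral test applies.
Compute the improper integral int_{3}^infinity f(x) dx:
  antiderivative F(x) = -1/log(x).
  F(x) -> 0 as x -> infinity.  int = 0 - F(3) = 1/log(3) < infinity. By the integral test, the series converges.

converges


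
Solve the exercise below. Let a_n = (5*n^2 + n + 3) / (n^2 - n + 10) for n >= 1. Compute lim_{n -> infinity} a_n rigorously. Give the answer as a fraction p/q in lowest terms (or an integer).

Divide numerator and denominator by n^2, the highest power:
numerator / n^2 = 5 + 1/n + 3/n^2
denominator / n^2 = 1 - 1/n + 10/n^2
As n -> infinity, all terms of the form c/n^k (k >= 1) tend to 0.
So numerator / n^2 -> 5 and denominator / n^2 -> 1.
Therefore lim a_n = 5.

5


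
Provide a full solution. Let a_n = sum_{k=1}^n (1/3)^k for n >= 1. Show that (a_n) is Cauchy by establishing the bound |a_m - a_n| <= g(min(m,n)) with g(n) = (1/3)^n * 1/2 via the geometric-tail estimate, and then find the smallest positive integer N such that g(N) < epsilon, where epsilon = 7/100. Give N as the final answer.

For m > n >= 1: |a_m - a_n| = sum_{k=n+1}^m (1/3)^k < sum_{k=n+1}^infinity (1/3)^k = (1/3)^(n+1) / (1 - 1/3) = (1/3)^n * (1/3) * (3/2) = (1/3)^n * 1/2.
So g(n) = (1/3)^n / 2. Since g(n) -> 0, (a_n) is Cauchy.
Now solve g(N) < 7/100: (1/3)^N / 2 < 7/100 <=> 3^N > 1 / (2 * 7/100) = 50/7.
Check powers of 3: 3^1 = 3 <= 50/7, 3^2 = 9 > 50/7.
So the smallest such N is 2. Check: g(2) = 1/(2 * 9) = 1/18 < 7/100.

2


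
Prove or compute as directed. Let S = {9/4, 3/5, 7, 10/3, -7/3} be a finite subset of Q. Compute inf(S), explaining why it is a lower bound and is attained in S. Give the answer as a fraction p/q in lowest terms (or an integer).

S is finite, so inf(S) = min(S).
Sorted increasing:
-7/3, 3/5, 9/4, 10/3, 7
The extremum is -7/3.
For every x in S, x >= -7/3. And -7/3 is in S, so it is attained.
Therefore inf(S) = -7/3.

-7/3


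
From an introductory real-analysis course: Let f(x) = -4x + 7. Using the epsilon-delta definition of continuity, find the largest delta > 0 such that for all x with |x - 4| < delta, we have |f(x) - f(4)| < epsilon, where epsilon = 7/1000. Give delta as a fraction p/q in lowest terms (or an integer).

We compute f(4) = -4*(4) + 7 = -9.
|f(x) - f(4)| = |-4x + 7 - (-9)| = |-4(x - 4)| = 4|x - 4|.
We need 4|x - 4| < 7/1000, i.e. |x - 4| < 7/1000 / 4 = 7/4000.
So any delta <= 7/4000 works. Conversely, if delta > 7/4000, then x = 4 + 7/4000 satisfies |x - 4| = 7/4000 < delta but |f(x) - f(4)| = 4 * 7/4000 = 7/1000, which is not < 7/1000; so no larger delta works.
Hence the largest such delta is 7/4000.

7/4000


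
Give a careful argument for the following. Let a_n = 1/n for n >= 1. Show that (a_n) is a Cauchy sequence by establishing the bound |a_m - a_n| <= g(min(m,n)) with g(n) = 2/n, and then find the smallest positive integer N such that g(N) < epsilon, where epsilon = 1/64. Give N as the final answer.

For any m, n >= 1, by the triangle inequality:
|a_m - a_n| = |1/m - 1/n| <= 1/m + 1/n <= 2/min(m,n).
So g(n) = 2/n bounds the Cauchy difference. Since g(n) -> 0, (a_n) is Cauchy.
Now solve g(N) < 1/64: 2/N < 1/64 <=> N > 2 / (1/64) = 128.
The smallest integer strictly greater than 128 is N = 129.
Check: g(129) = 2/129 = 2/129 < 1/64; g(128) = 1/64 >= 1/64. So N = 129.

129


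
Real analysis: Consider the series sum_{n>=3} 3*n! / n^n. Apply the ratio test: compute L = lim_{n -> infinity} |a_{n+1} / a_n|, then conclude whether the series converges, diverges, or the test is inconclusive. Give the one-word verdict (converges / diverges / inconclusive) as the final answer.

Let a_n denote the general term. Form the ratio a_{n+1}/a_n and simplify:
a_{n+1}/a_n = (n/(n + 1))^n
Take the limit as n -> infinity: L = exp(-1).
Since L = exp(-1) < 1, the ratio test implies the series converges.

converges


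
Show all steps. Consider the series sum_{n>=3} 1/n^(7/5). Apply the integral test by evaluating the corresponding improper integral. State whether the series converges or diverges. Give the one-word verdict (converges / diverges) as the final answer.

Let f(x) = x^(-7/5). Then f is positive, continuous, and decreasing on [3, infinity), so the integral test applies.
Compute the improper integral int_{3}^infinity f(x) dx:
  antiderivative F(x) = -5/(2*x^(2/5)).
  As x -> infinity, F(x) -> 0 (since p = 7/5 > 1).
  So int = F(infinity) - F(3) = 0 - (-5*3^(3/5)/6) = 5*3^(3/5)/6.
  Finite, so by the integral test, the series converges.

converges


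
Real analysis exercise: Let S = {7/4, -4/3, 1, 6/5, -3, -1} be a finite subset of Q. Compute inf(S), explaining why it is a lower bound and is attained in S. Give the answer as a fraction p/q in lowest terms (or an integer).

S is finite, so inf(S) = min(S).
Sorted increasing:
-3, -4/3, -1, 1, 6/5, 7/4
The extremum is -3.
For every x in S, x >= -3. And -3 is in S, so it is attained.
Therefore inf(S) = -3.

-3


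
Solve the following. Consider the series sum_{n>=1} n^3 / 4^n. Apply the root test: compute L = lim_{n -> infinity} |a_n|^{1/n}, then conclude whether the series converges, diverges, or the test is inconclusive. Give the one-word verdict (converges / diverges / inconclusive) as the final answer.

Let a_n denote the general term. Form |a_n|^(1/n) and simplify:
|a_n|^(1/n) = n^(3/n)/4
Take the limit as n -> infinity: L = 1/4.
Since L = 1/4 < 1, the root test implies convergence.

converges


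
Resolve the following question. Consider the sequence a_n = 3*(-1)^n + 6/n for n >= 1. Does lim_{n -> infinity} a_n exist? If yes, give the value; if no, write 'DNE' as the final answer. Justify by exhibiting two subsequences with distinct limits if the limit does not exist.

Examine the behaviour of a_n along subsequences.
a_{2k} = 3 + 6/(2k) -> 3. a_{2k+1} = -3 + 6/(2k+1) -> -3.
Since these two subsequential limits are 3 and -3, distinct, the full sequence cannot converge (a convergent sequence has all subsequences tending to the same limit). So lim a_n does not exist.

DNE


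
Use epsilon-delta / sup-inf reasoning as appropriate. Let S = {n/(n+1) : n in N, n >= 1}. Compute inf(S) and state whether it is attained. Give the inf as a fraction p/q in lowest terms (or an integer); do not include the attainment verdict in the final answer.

Analysis:
- Values: 1/2, 2/3, 3/4, 4/5, ... strictly increasing.
- Minimum is 1/2 (n=1); inf = 1/2 (attained).
- n/(n+1) = 1 - 1/(n+1) -> 1 from below as n -> infinity, and never equals 1.
- So sup = 1 (not attained).
Conclusion: inf(S) = 1/2, attained in S.

1/2


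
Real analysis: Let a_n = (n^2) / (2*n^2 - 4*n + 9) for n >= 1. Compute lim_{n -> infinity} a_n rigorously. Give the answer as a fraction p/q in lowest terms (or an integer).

Divide numerator and denominator by n^2, the highest power:
numerator / n^2 = 1
denominator / n^2 = 2 - 4/n + 9/n^2
As n -> infinity, all terms of the form c/n^k (k >= 1) tend to 0.
So numerator / n^2 -> 1 and denominator / n^2 -> 2.
Therefore lim a_n = 1/2.

1/2


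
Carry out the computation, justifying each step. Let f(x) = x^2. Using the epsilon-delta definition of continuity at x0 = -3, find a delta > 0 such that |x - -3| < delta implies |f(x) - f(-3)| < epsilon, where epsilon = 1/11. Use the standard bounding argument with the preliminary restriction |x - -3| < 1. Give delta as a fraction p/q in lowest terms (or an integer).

Factor: |x^2 - (-3)^2| = |x - -3| * |x + -3|.
Impose |x - -3| < 1 first. Then |x + -3| = |(x - -3) + 2*(-3)| <= |x - -3| + 2*|-3| < 1 + 6 = 7.
So |x^2 - (-3)^2| < delta * 7.
We need delta * 7 <= 1/11, i.e. delta <= 1/11/7 = 1/77.
Since 1/77 < 1, this is tighter than 1; take delta = 1/77.
So delta = 1/77 works.

1/77


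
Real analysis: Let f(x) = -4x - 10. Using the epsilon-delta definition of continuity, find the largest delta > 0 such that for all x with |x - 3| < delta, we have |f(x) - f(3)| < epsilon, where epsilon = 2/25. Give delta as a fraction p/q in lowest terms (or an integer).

We compute f(3) = -4*(3) - 10 = -22.
|f(x) - f(3)| = |-4x - 10 - (-22)| = |-4(x - 3)| = 4|x - 3|.
We need 4|x - 3| < 2/25, i.e. |x - 3| < 2/25 / 4 = 1/50.
So any delta <= 1/50 works. Conversely, if delta > 1/50, then x = 3 + 1/50 satisfies |x - 3| = 1/50 < delta but |f(x) - f(3)| = 4 * 1/50 = 2/25, which is not < 2/25; so no larger delta works.
Hence the largest such delta is 1/50.

1/50


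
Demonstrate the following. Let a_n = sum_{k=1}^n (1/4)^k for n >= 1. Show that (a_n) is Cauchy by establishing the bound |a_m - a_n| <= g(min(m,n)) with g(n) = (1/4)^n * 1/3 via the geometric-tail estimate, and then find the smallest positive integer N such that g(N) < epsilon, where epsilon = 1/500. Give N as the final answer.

For m > n >= 1: |a_m - a_n| = sum_{k=n+1}^m (1/4)^k < sum_{k=n+1}^infinity (1/4)^k = (1/4)^(n+1) / (1 - 1/4) = (1/4)^n * (1/4) * (4/3) = (1/4)^n * 1/3.
So g(n) = (1/4)^n / 3. Since g(n) -> 0, (a_n) is Cauchy.
Now solve g(N) < 1/500: (1/4)^N / 3 < 1/500 <=> 4^N > 1 / (3 * 1/500) = 500/3.
Check powers of 4: 4^3 = 64 <= 500/3, 4^4 = 256 > 500/3.
So the smallest such N is 4. Check: g(4) = 1/(3 * 256) = 1/768 < 1/500.

4


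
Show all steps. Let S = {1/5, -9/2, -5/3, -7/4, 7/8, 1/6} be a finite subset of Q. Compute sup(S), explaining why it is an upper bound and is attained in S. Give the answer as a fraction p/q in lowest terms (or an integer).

S is finite, so sup(S) = max(S).
Sorted decreasing:
7/8, 1/5, 1/6, -5/3, -7/4, -9/2
The extremum is 7/8.
For every x in S, x <= 7/8. And 7/8 is in S, so it is attained.
Therefore sup(S) = 7/8.

7/8


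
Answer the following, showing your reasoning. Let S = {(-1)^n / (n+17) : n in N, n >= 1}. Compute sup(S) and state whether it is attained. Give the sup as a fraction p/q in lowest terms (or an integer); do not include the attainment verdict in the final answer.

Analysis:
- Values: -1/18, 1/19, -1/20, 1/21, -1/22, ...
- Positive terms (even n): 1/(2+17), 1/(4+17), ... decreasing -> max = 1/19 (n=2).
- Negative terms (odd n): -1/(1+17), -1/(3+17), ... increasing -> min = -1/18 (n=1).
- So sup = 1/19 (attained at n=2); inf = -1/18 (attained at n=1).
Conclusion: sup(S) = 1/19, attained in S.

1/19
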